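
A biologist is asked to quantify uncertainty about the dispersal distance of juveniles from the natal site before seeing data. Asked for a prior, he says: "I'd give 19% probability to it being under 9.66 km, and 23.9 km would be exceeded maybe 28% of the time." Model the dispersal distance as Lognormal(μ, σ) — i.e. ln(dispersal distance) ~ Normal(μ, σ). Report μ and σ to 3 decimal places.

μ ≈ 2.812, σ ≈ 0.620

If T ~ Lognormal(μ,σ) then ln T ~ Normal(μ,σ), so the p-quantile of ln T is μ + z_p·σ.
ln(9.66) = 2.268 and ln(23.9) = 3.174; z_{0.19} = -0.8779, z_{0.72} = 0.5828.
σ = (3.174 − 2.268)/(0.5828 − (-0.8779)) = 0.620.
μ = 2.268 − (-0.8779)·0.620 = 2.812.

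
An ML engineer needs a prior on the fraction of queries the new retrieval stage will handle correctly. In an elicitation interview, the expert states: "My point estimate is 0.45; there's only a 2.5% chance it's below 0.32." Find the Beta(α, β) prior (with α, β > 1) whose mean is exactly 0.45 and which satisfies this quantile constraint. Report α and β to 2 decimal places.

With mean 0.45 fixed, write α = 0.45s, β = 0.55s where s = α+β.
Need P(θ < 0.32) = 0.025 under Beta(0.45s, 0.55s). Normal approximation: (q−m)/√(m(1−m)/s) ≈ z_{0.025} = -1.96, so s ≈ 0.45·0.55·(-1.96)²/(0.32−0.45)² = 56.3.
At s = 56.3: P(θ<0.32) ≈ 0.022. Adjusting to match 0.025 gives s ≈ 53.29.
So α = 0.45·53.29 ≈ 23.98, β = 0.55·53.29 ≈ 29.31.

α ≈ 23.98, β ≈ 29.31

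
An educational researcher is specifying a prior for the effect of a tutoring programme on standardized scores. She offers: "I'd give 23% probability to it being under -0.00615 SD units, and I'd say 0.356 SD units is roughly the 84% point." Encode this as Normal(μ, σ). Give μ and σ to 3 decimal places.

μ = 0.148, σ = 0.209

For Normal(μ,σ), the p-quantile is μ + z_p·σ. Here z_{0.23} = -0.7388, z_{0.84} = 0.9945.
So -0.00615 = μ − 0.7388σ and 0.356 = μ + 0.9945σ.
Subtracting: σ = (0.356 − -0.00615)/(0.9945 − (-0.7388)) = 0.209.
Then μ = -0.00615 − (-0.7388)·0.209 = 0.148.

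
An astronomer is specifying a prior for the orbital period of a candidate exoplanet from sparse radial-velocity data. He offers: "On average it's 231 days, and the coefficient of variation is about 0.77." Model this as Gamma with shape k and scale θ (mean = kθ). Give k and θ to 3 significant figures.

For Gamma(k, scale θ): mean = kθ, variance = kθ², so CV = 1/√k.
CV = 0.77, hence k = 1/CV² = 1.69.
Then θ = mean/k = 231/1.69 = 137.

k ≈ 1.69, θ ≈ 137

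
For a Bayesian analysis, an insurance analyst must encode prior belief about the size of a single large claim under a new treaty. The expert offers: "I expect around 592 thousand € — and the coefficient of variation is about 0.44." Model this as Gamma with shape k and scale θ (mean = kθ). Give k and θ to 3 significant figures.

For Gamma(k, scale θ): mean = kθ, variance = kθ², so CV = 1/√k.
CV = 0.44, hence k = 1/CV² = 5.17.
Then θ = mean/k = 592/5.17 = 115.

k ≈ 5.17, θ ≈ 115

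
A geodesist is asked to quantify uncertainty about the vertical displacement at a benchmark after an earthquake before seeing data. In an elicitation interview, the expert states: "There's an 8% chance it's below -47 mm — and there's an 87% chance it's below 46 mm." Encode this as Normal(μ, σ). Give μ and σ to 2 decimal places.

μ = 4.62, σ = 36.74

For Normal(μ,σ), the p-quantile is μ + z_p·σ. Here z_{0.08} = -1.405, z_{0.87} = 1.126.
So -47 = μ − 1.405σ and 46 = μ + 1.126σ.
Subtracting: σ = (46 − -47)/(1.126 − (-1.405)) = 36.74.
Then μ = -47 − (-1.405)·36.74 = 4.62.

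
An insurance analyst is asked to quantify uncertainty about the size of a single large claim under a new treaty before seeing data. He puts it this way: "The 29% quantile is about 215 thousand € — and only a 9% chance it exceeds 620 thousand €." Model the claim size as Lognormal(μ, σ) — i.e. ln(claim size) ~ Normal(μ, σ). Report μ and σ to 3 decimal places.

μ ≈ 5.680, σ ≈ 0.559

If T ~ Lognormal(μ,σ) then ln T ~ Normal(μ,σ), so the p-quantile of ln T is μ + z_p·σ.
ln(215) = 5.371 and ln(620) = 6.43; z_{0.29} = -0.5534, z_{0.91} = 1.341.
σ = (6.43 − 5.371)/(1.341 − (-0.5534)) = 0.559.
μ = 5.371 − (-0.5534)·0.559 = 5.680.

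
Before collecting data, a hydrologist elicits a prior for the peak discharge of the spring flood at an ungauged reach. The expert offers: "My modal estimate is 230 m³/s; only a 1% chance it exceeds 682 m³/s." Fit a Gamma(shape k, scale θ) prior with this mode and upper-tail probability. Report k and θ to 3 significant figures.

k ≈ 4.82, θ ≈ 60.2

Gamma(k,θ) with k>1 has mode (k−1)θ, so θ = 230/(k−1).
Need P(X < 682) = 0.99 with θ tied to k this way. Start at k = 2, θ = 230: P(X<682) ≈ 0.796.
Too low — raise k to concentrate. Iterating converges to k ≈ 4.82.
Then θ = 230/(4.82−1) ≈ 60.2.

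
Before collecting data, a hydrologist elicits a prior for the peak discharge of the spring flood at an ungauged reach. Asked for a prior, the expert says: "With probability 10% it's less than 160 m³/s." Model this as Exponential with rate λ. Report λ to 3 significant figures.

P(T < 160.0) = 1 − e^(−λ·160.0) = 0.1, so λ = −ln(1−0.1)/160.0 = −ln(0.9)/160.0 = 0.000659.

λ ≈ 0.000659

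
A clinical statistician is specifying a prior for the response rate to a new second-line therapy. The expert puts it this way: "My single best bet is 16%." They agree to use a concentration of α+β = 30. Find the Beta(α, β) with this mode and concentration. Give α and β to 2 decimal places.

For α,β > 1 the Beta mode is (α−1)/(α+β−2). With α+β = 30, the mode is (α−1)/28.
Set (α−1)/28 = 0.16 → α = 1 + 0.16·28 = 5.48.
β = 30 − α = 24.52.

α = 5.48, β = 24.52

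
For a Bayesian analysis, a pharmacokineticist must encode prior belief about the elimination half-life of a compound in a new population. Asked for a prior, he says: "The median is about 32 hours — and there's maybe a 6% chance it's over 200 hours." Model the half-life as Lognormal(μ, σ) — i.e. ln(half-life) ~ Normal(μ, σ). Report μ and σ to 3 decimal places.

μ ≈ 3.466, σ ≈ 1.179

If T ~ Lognormal(μ,σ) then ln T ~ Normal(μ,σ), so the p-quantile of ln T is μ + z_p·σ.
ln(32) = 3.466 and ln(200) = 5.298; z_{0.5} = 0, z_{0.94} = 1.555.
σ = (5.298 − 3.466)/(1.555 − (0)) = 1.179.
μ = 3.466 − (0)·1.179 = 3.466.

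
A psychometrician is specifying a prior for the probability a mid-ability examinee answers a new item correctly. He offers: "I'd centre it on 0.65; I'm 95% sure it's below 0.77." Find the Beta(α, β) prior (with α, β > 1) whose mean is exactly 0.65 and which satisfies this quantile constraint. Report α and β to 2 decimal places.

With mean 0.65 fixed, write α = 0.65s, β = 0.35s where s = α+β.
Need P(θ < 0.77) = 0.95 under Beta(0.65s, 0.35s). Normal approximation: (q−m)/√(m(1−m)/s) ≈ z_{0.95} = 1.64, so s ≈ 0.65·0.35·(1.64)²/(0.77−0.65)² = 42.7.
At s = 42.7: P(θ<0.77) ≈ 0.958. Adjusting to match 0.95 gives s ≈ 38.77.
So α = 0.65·38.77 ≈ 25.20, β = 0.35·38.77 ≈ 13.57.

α ≈ 25.20, β ≈ 13.57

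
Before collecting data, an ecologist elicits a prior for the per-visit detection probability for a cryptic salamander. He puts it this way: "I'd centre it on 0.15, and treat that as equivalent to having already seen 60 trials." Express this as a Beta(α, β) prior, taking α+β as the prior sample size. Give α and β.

α = 9, β = 51

Under the effective-sample-size interpretation, Beta(α, β) has prior mean α/(α+β) and prior sample size α+β.
So α+β = 60 and α/(α+β) = 0.15, giving α = 0.15·60 = 9 and β = 60 − 9 = 51.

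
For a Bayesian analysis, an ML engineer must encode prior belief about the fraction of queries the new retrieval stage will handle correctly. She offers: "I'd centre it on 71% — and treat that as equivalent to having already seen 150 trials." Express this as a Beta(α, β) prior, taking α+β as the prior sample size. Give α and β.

α = 106.5, β = 43.5

Under the effective-sample-size interpretation, Beta(α, β) has prior mean α/(α+β) and prior sample size α+β.
So α+β = 150 and α/(α+β) = 0.71, giving α = 0.71·150 = 106.5 and β = 150 − 106.5 = 43.5.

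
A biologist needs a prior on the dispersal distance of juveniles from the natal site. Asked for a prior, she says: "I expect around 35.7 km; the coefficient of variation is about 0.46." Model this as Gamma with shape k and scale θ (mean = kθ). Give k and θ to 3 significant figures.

k ≈ 4.73, θ ≈ 7.55

For Gamma(k, scale θ): mean = kθ, variance = kθ², so CV = 1/√k.
CV = 0.46, hence k = 1/CV² = 4.73.
Then θ = mean/k = 35.7/4.73 = 7.55.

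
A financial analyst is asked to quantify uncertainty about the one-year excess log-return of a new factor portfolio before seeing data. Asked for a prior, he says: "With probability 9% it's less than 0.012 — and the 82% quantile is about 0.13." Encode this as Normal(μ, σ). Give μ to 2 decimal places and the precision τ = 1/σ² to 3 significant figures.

For Normal(μ,σ), the p-quantile is μ + z_p·σ. Here z_{0.09} = -1.341, z_{0.82} = 0.9154.
So 0.012 = μ − 1.341σ and 0.13 = μ + 0.9154σ.
Subtracting: σ = (0.13 − 0.012)/(0.9154 − (-1.341)) = 0.05.
Then μ = 0.012 − (-1.341)·0.05 = 0.08.
Precision τ = 1/σ² = 1/0.0523² = 366.

μ = 0.08, τ = 366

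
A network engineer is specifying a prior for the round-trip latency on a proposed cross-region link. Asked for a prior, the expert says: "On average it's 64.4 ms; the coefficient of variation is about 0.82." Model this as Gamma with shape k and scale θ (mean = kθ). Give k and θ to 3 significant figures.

For Gamma(k, scale θ): mean = kθ, variance = kθ², so CV = 1/√k.
CV = 0.82, hence k = 1/CV² = 1.49.
Then θ = mean/k = 64.4/1.49 = 43.3.

k ≈ 1.49, θ ≈ 43.3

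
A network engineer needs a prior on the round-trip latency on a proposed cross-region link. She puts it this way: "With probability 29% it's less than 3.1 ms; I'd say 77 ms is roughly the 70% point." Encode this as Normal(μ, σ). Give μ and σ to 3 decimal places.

μ = 41.044, σ = 68.567

For Normal(μ,σ), the p-quantile is μ + z_p·σ. Here z_{0.29} = -0.5534, z_{0.7} = 0.5244.
So 3.1 = μ − 0.5534σ and 77 = μ + 0.5244σ.
Subtracting: σ = (77 − 3.1)/(0.5244 − (-0.5534)) = 68.567.
Then μ = 3.1 − (-0.5534)·68.567 = 41.044.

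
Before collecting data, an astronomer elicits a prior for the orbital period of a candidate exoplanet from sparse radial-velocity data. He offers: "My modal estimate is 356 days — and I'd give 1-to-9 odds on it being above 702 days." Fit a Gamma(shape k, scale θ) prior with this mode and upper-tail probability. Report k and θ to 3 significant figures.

k ≈ 5.16, θ ≈ 85.7

Gamma(k,θ) with k>1 has mode (k−1)θ, so θ = 356/(k−1).
Need P(X < 702) = 0.9 with θ tied to k this way. Start at k = 2, θ = 356: P(X<702) ≈ 0.586.
Too low — raise k to concentrate. Iterating converges to k ≈ 5.16.
Then θ = 356/(5.16−1) ≈ 85.7.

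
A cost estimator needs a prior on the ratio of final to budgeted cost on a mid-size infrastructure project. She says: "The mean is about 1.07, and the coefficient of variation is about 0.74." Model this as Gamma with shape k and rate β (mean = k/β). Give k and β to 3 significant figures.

For Gamma(k, rate β): mean = k/β, variance = k/β², so CV = 1/√k.
CV = 0.74, hence k = 1/CV² = 1.83.
Then β = k/mean = 1.83/1.07 = 1.71.

k ≈ 1.83, β ≈ 1.71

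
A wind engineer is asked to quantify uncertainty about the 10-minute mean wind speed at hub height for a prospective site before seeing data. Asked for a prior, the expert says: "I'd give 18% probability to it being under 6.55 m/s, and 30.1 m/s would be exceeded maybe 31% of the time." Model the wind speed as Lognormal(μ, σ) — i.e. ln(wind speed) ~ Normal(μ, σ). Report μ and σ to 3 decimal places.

If T ~ Lognormal(μ,σ) then ln T ~ Normal(μ,σ), so the p-quantile of ln T is μ + z_p·σ.
ln(6.55) = 1.879 and ln(30.1) = 3.405; z_{0.18} = -0.9154, z_{0.69} = 0.4959.
σ = (3.405 − 1.879)/(0.4959 − (-0.9154)) = 1.081.
μ = 1.879 − (-0.9154)·1.081 = 2.869.

μ ≈ 2.869, σ ≈ 1.081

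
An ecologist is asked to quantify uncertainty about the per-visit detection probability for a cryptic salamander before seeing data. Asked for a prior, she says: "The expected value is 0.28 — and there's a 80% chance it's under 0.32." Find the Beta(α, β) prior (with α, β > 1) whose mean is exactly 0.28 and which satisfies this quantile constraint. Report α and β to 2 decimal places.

With mean 0.28 fixed, write α = 0.28s, β = 0.72s where s = α+β.
Need P(θ < 0.32) = 0.8 under Beta(0.28s, 0.72s). Normal approximation: (q−m)/√(m(1−m)/s) ≈ z_{0.8} = 0.842, so s ≈ 0.28·0.72·(0.842)²/(0.32−0.28)² = 89.2.
At s = 89.2: P(θ<0.32) ≈ 0.803. Adjusting to match 0.8 gives s ≈ 86.93.
So α = 0.28·86.93 ≈ 24.34, β = 0.72·86.93 ≈ 62.59.

α ≈ 24.34, β ≈ 62.59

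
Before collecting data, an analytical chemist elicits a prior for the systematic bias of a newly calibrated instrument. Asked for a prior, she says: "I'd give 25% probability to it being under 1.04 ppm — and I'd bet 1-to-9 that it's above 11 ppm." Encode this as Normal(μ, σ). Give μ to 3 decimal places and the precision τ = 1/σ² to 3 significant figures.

The p-quantile of Normal(μ,σ) is μ + z_p·σ, with z_{0.25} = -0.6745 and z_{0.9} = 1.282.
Eliminate σ: μ = (z₂·x₁ − z₁·x₂)/(z₂ − z₁) = (1.282·1.04 − (-0.6745)·11)/1.956 = 4.474.
Then σ = (x₂ − x₁)/(z₂ − z₁) = (11 − 1.04)/1.956 = 5.092.
Precision τ = 1/σ² = 1/5.092² = 0.0386.

μ = 4.474, τ = 0.0386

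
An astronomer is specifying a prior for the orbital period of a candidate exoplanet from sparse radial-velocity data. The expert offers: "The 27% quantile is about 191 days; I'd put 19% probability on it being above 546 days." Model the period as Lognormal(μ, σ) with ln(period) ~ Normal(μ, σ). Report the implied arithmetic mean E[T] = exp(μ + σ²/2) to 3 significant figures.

E[T] ≈ 377 days

If T ~ Lognormal(μ,σ) then ln T ~ Normal(μ,σ), so the p-quantile of ln T is μ + z_p·σ.
ln(191) = 5.252 and ln(546) = 6.303; z_{0.27} = -0.6128, z_{0.81} = 0.8779.
σ = (6.303 − 5.252)/(0.8779 − (-0.6128)) = 0.705.
μ = 5.252 − (-0.6128)·0.705 = 5.684.
E[T] = exp(μ + σ²/2) = exp(5.684 + 0.2482) = 377 days.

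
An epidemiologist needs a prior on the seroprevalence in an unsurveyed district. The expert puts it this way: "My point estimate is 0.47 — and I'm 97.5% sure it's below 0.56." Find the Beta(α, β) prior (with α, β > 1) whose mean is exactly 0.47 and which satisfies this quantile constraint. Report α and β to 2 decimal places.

α ≈ 55.45, β ≈ 62.53

With mean 0.47 fixed, write α = 0.47s, β = 0.53s where s = α+β.
Need P(θ < 0.56) = 0.975 under Beta(0.47s, 0.53s). Normal approximation: (q−m)/√(m(1−m)/s) ≈ z_{0.975} = 1.96, so s ≈ 0.47·0.53·(1.96)²/(0.56−0.47)² = 118.1.
At s = 118.1: P(θ<0.56) ≈ 0.975. Adjusting to match 0.975 gives s ≈ 117.98.
So α = 0.47·117.98 ≈ 55.45, β = 0.53·117.98 ≈ 62.53.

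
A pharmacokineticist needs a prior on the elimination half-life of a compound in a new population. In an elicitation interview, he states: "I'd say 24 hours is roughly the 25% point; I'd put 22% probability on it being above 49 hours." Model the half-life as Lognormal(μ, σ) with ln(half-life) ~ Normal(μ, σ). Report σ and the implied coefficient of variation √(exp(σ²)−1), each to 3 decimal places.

If T ~ Lognormal(μ,σ) then ln T ~ Normal(μ,σ), so the p-quantile of ln T is μ + z_p·σ.
ln(24) = 3.178 and ln(49) = 3.892; z_{0.25} = -0.6745, z_{0.78} = 0.7722.
σ = (3.892 − 3.178)/(0.7722 − (-0.6745)) = 0.493.
μ = 3.178 − (-0.6745)·0.493 = 3.511.
CV = √(exp(σ²)−1) = √(exp(0.2434)−1) = 0.525.

σ ≈ 0.493, CV ≈ 0.525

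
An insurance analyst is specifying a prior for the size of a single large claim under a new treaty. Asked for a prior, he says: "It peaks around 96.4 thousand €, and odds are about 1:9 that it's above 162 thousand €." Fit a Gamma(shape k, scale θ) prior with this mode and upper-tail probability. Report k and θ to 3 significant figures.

Gamma(k,θ) with k>1 has mode (k−1)θ, so θ = 96.4/(k−1).
Need P(X < 162) = 0.9 with θ tied to k this way. Start at k = 2, θ = 96.4: P(X<162) ≈ 0.501.
Too low — raise k to concentrate. Iterating converges to k ≈ 8.02.
Then θ = 96.4/(8.02−1) ≈ 13.7.

k ≈ 8.02, θ ≈ 13.7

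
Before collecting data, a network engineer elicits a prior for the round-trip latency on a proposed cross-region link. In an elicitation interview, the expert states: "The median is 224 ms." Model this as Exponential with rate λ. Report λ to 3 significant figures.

λ ≈ 0.00309

Exponential median = ln 2 / λ, so λ = ln 2 / 224.0 = 0.00309.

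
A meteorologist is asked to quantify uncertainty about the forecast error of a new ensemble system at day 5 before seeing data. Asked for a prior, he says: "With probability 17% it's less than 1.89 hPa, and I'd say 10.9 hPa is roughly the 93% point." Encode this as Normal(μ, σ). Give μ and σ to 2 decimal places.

μ = 5.43, σ = 3.71

For Normal(μ,σ), the p-quantile is μ + z_p·σ. Here z_{0.17} = -0.9542, z_{0.93} = 1.476.
So 1.89 = μ − 0.9542σ and 10.9 = μ + 1.476σ.
Subtracting: σ = (10.9 − 1.89)/(1.476 − (-0.9542)) = 3.71.
Then μ = 1.89 − (-0.9542)·3.71 = 5.43.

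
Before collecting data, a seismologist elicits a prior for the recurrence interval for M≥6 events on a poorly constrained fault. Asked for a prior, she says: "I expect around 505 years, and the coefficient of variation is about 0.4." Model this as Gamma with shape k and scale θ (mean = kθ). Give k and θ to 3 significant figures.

k ≈ 6.25, θ ≈ 80.8

For Gamma(k, scale θ): mean = kθ, variance = kθ², so CV = 1/√k.
CV = 0.4, hence k = 1/CV² = 6.25.
Then θ = mean/k = 505/6.25 = 80.8.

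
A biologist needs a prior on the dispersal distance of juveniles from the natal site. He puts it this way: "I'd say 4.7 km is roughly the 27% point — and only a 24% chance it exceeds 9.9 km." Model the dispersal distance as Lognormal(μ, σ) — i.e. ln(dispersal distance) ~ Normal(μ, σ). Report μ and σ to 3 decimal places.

μ ≈ 1.894, σ ≈ 0.565

If T ~ Lognormal(μ,σ) then ln T ~ Normal(μ,σ), so the p-quantile of ln T is μ + z_p·σ.
ln(4.7) = 1.548 and ln(9.9) = 2.293; z_{0.27} = -0.6128, z_{0.76} = 0.7063.
σ = (2.293 − 1.548)/(0.7063 − (-0.6128)) = 0.565.
μ = 1.548 − (-0.6128)·0.565 = 1.894.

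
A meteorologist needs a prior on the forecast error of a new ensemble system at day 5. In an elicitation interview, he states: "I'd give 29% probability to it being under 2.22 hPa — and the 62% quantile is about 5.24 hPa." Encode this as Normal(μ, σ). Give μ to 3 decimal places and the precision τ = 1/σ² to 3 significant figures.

μ = 4.166, τ = 0.0809

The p-quantile of Normal(μ,σ) is μ + z_p·σ, with z_{0.29} = -0.5534 and z_{0.62} = 0.3055.
Eliminate σ: μ = (z₂·x₁ − z₁·x₂)/(z₂ − z₁) = (0.3055·2.22 − (-0.5534)·5.24)/0.8589 = 4.166.
Then σ = (x₂ − x₁)/(z₂ − z₁) = (5.24 − 2.22)/0.8589 = 3.516.
Precision τ = 1/σ² = 1/3.516² = 0.0809.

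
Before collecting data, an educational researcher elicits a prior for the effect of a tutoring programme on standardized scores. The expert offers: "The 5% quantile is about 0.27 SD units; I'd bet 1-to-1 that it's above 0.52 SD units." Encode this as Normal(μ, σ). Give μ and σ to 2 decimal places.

The p-quantile of Normal(μ,σ) is μ + z_p·σ, with z_{0.05} = -1.645 and z_{0.5} = 0.
Eliminate σ: μ = (z₂·x₁ − z₁·x₂)/(z₂ − z₁) = (0·0.27 − (-1.645)·0.52)/1.645 = 0.52.
Then σ = (x₂ − x₁)/(z₂ − z₁) = (0.52 − 0.27)/1.645 = 0.15.

μ = 0.52, σ = 0.15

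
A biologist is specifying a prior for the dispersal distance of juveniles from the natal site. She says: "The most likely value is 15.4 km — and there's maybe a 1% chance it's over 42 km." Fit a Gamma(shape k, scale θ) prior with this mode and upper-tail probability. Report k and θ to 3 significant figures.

Gamma(k,θ) with k>1 has mode (k−1)θ, so θ = 15.4/(k−1).
Need P(X < 42) = 0.99 with θ tied to k this way. Start at k = 2, θ = 15.4: P(X<42) ≈ 0.756.
Too low — raise k to concentrate. Iterating converges to k ≈ 5.57.
Then θ = 15.4/(5.57−1) ≈ 3.37.

k ≈ 5.57, θ ≈ 3.37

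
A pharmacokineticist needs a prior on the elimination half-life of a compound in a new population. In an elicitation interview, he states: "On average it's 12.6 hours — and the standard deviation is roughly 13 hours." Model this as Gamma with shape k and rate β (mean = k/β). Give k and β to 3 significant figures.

k ≈ 0.939, β ≈ 0.0746

For Gamma(k, rate β): mean = k/β, variance = k/β², so CV = 1/√k.
CV = SD/mean = 13/12.6 = 1.032, hence k = 1/CV² = 0.939.
Then β = k/mean = 0.939/12.6 = 0.0746.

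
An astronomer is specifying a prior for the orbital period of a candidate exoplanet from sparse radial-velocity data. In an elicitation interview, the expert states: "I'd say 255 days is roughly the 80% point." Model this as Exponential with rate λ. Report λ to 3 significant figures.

P(T < 255.0) = 1 − e^(−λ·255.0) = 0.8, so λ = −ln(1−0.8)/255.0 = −ln(0.2)/255.0 = 0.00631.

λ ≈ 0.00631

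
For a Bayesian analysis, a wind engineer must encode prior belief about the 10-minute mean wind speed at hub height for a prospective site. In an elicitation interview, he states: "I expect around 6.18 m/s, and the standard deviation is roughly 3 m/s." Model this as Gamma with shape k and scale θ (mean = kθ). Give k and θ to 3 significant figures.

k ≈ 4.24, θ ≈ 1.46

For Gamma(k, scale θ): mean = kθ, variance = kθ², so CV = 1/√k.
CV = SD/mean = 3/6.18 = 0.4854, hence k = 1/CV² = 4.24.
Then θ = mean/k = 6.18/4.24 = 1.46.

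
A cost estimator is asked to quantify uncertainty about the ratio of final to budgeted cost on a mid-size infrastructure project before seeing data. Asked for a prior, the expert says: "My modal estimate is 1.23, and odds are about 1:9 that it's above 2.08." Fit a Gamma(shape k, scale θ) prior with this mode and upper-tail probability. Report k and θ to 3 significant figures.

Gamma(k,θ) with k>1 has mode (k−1)θ, so θ = 1.23/(k−1).
Need P(X < 2.08) = 0.9 with θ tied to k this way. Start at k = 2, θ = 1.23: P(X<2.08) ≈ 0.504.
Too low — raise k to concentrate. Iterating converges to k ≈ 7.86.
Then θ = 1.23/(7.86−1) ≈ 0.179.

k ≈ 7.86, θ ≈ 0.179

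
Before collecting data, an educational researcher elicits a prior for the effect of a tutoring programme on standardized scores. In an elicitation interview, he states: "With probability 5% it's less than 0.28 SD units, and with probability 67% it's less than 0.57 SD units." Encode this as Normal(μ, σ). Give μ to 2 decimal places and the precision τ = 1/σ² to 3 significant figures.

μ = 0.51, τ = 51.7

For Normal(μ,σ), the p-quantile is μ + z_p·σ. Here z_{0.05} = -1.645, z_{0.67} = 0.4399.
So 0.28 = μ − 1.645σ and 0.57 = μ + 0.4399σ.
Subtracting: σ = (0.57 − 0.28)/(0.4399 − (-1.645)) = 0.14.
Then μ = 0.28 − (-1.645)·0.14 = 0.51.
Precision τ = 1/σ² = 1/0.1391² = 51.7.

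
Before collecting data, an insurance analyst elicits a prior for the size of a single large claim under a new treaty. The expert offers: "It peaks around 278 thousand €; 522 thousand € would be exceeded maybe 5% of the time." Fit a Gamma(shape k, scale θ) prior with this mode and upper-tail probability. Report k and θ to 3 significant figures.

k ≈ 8.01, θ ≈ 39.7

Gamma(k,θ) with k>1 has mode (k−1)θ, so θ = 278/(k−1).
Need P(X < 522) = 0.95 with θ tied to k this way. Start at k = 2, θ = 278: P(X<522) ≈ 0.560.
Too low — raise k to concentrate. Iterating converges to k ≈ 8.01.
Then θ = 278/(8.01−1) ≈ 39.7.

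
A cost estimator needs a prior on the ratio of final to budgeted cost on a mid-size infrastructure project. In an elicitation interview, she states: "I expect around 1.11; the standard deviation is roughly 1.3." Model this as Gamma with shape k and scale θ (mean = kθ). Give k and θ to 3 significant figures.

For Gamma(k, scale θ): mean = kθ, variance = kθ², so CV = 1/√k.
CV = SD/mean = 1.3/1.11 = 1.171, hence k = 1/CV² = 0.729.
Then θ = mean/k = 1.11/0.729 = 1.52.

k ≈ 0.729, θ ≈ 1.52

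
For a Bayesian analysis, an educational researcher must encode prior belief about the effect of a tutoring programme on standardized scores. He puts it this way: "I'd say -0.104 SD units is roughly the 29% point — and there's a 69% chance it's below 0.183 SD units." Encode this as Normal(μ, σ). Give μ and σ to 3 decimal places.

μ = 0.047, σ = 0.274

For Normal(μ,σ), the p-quantile is μ + z_p·σ. Here z_{0.29} = -0.5534, z_{0.69} = 0.4959.
So -0.104 = μ − 0.5534σ and 0.183 = μ + 0.4959σ.
Subtracting: σ = (0.183 − -0.104)/(0.4959 − (-0.5534)) = 0.274.
Then μ = -0.104 − (-0.5534)·0.274 = 0.047.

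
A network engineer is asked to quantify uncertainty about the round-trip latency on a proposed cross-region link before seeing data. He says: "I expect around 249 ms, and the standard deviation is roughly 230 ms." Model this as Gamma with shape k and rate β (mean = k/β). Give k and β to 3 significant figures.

For Gamma(k, rate β): mean = k/β, variance = k/β², so CV = 1/√k.
CV = SD/mean = 230/249 = 0.9237, hence k = 1/CV² = 1.17.
Then β = k/mean = 1.17/249 = 0.00471.

k ≈ 1.17, β ≈ 0.00471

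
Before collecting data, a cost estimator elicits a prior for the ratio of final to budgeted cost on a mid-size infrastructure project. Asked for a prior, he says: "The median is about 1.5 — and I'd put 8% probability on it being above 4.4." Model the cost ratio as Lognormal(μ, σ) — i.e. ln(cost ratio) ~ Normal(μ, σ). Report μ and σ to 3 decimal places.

μ ≈ 0.405, σ ≈ 0.766

If T ~ Lognormal(μ,σ) then ln T ~ Normal(μ,σ), so the p-quantile of ln T is μ + z_p·σ.
ln(1.5) = 0.4055 and ln(4.4) = 1.482; z_{0.5} = 0, z_{0.92} = 1.405.
σ = (1.482 − 0.4055)/(1.405 − (0)) = 0.766.
μ = 0.4055 − (0)·0.766 = 0.405.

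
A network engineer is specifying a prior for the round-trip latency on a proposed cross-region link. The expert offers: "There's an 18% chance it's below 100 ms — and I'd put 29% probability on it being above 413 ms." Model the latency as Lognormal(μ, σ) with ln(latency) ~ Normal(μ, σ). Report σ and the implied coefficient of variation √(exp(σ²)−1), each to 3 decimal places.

σ ≈ 0.966, CV ≈ 1.241

If T ~ Lognormal(μ,σ) then ln T ~ Normal(μ,σ), so the p-quantile of ln T is μ + z_p·σ.
ln(100) = 4.605 and ln(413) = 6.023; z_{0.18} = -0.9154, z_{0.71} = 0.5534.
σ = (6.023 − 4.605)/(0.5534 − (-0.9154)) = 0.966.
μ = 4.605 − (-0.9154)·0.966 = 5.489.
CV = √(exp(σ²)−1) = √(exp(0.9325)−1) = 1.241.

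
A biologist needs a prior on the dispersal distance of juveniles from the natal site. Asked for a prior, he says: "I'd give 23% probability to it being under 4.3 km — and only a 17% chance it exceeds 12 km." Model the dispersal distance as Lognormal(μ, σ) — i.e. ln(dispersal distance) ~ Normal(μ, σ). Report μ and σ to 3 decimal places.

If T ~ Lognormal(μ,σ) then ln T ~ Normal(μ,σ), so the p-quantile of ln T is μ + z_p·σ.
ln(4.3) = 1.459 and ln(12) = 2.485; z_{0.23} = -0.7388, z_{0.83} = 0.9542.
σ = (2.485 − 1.459)/(0.9542 − (-0.7388)) = 0.606.
μ = 1.459 − (-0.7388)·0.606 = 1.906.

μ ≈ 1.906, σ ≈ 0.606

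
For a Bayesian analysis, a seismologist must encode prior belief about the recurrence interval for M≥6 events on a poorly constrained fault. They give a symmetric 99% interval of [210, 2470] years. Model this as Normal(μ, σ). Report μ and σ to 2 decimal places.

A symmetric 99% interval runs μ ± z·σ with z = 2.576.
Half-width = 1130, so σ = 1130/2.576 = 438.69.
μ is the interval midpoint, 1340.00.

μ = 1340.00, σ = 438.69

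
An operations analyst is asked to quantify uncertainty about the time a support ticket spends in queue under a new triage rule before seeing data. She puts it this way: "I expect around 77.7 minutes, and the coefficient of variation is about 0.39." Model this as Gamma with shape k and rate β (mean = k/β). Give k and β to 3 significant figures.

k ≈ 6.57, β ≈ 0.0846

For Gamma(k, rate β): mean = k/β, variance = k/β², so CV = 1/√k.
CV = 0.39, hence k = 1/CV² = 6.57.
Then β = k/mean = 6.57/77.7 = 0.0846.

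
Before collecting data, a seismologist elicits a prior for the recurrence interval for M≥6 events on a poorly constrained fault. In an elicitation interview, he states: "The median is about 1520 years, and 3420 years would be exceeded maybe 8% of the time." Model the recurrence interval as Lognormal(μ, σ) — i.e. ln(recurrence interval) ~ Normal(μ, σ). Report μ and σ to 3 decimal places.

If T ~ Lognormal(μ,σ) then ln T ~ Normal(μ,σ), so the p-quantile of ln T is μ + z_p·σ.
ln(1520) = 7.326 and ln(3420) = 8.137; z_{0.5} = 0, z_{0.92} = 1.405.
σ = (8.137 − 7.326)/(1.405 − (0)) = 0.577.
μ = 7.326 − (0)·0.577 = 7.326.

μ ≈ 7.326, σ ≈ 0.577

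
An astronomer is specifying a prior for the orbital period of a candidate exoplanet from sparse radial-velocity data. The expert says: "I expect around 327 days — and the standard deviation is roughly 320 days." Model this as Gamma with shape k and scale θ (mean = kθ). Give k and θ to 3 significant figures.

k ≈ 1.04, θ ≈ 313

For Gamma(k, scale θ): mean = kθ, variance = kθ², so CV = 1/√k.
CV = SD/mean = 320/327 = 0.9786, hence k = 1/CV² = 1.04.
Then θ = mean/k = 327/1.04 = 313.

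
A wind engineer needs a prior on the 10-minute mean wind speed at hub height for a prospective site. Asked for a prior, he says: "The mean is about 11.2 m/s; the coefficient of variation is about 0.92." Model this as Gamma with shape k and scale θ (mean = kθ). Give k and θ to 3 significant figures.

For Gamma(k, scale θ): mean = kθ, variance = kθ², so CV = 1/√k.
CV = 0.92, hence k = 1/CV² = 1.18.
Then θ = mean/k = 11.2/1.18 = 9.48.

k ≈ 1.18, θ ≈ 9.48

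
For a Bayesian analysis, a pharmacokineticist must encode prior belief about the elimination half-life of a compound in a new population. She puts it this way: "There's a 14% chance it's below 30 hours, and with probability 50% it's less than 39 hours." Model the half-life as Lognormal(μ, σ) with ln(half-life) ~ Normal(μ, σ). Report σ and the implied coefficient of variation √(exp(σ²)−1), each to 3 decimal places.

If T ~ Lognormal(μ,σ) then ln T ~ Normal(μ,σ), so the p-quantile of ln T is μ + z_p·σ.
ln(30) = 3.401 and ln(39) = 3.664; z_{0.14} = -1.08, z_{0.5} = 0.
σ = (3.664 − 3.401)/(0 − (-1.08)) = 0.243.
μ = 3.401 − (-1.08)·0.243 = 3.664.
CV = √(exp(σ²)−1) = √(exp(0.0590)−1) = 0.246.

σ ≈ 0.243, CV ≈ 0.246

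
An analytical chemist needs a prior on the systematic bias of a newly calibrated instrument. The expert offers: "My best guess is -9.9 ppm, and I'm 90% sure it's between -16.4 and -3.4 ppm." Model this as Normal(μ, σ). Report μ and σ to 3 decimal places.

μ = -9.900, σ = 3.952

A symmetric 90% interval runs μ ± z·σ with z = 1.645.
Half-width = 6.5, so σ = 6.5/1.645 = 3.952.
μ is the stated best guess, -9.900.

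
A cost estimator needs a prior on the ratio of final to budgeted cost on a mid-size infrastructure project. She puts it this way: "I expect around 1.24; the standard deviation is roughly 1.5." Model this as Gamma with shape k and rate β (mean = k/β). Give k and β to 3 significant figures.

k ≈ 0.683, β ≈ 0.551

For Gamma(k, rate β): mean = k/β, variance = k/β², so CV = 1/√k.
CV = SD/mean = 1.5/1.24 = 1.21, hence k = 1/CV² = 0.683.
Then β = k/mean = 0.683/1.24 = 0.551.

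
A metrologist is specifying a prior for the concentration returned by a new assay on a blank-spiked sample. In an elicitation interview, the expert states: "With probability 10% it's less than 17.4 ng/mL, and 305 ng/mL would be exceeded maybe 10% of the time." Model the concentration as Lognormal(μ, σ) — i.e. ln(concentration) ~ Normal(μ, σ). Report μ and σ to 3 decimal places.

μ ≈ 4.288, σ ≈ 1.117

If T ~ Lognormal(μ,σ) then ln T ~ Normal(μ,σ), so the p-quantile of ln T is μ + z_p·σ.
ln(17.4) = 2.856 and ln(305) = 5.72; z_{0.1} = -1.282, z_{0.9} = 1.282.
σ = (5.72 − 2.856)/(1.282 − (-1.282)) = 1.117.
μ = 2.856 − (-1.282)·1.117 = 4.288.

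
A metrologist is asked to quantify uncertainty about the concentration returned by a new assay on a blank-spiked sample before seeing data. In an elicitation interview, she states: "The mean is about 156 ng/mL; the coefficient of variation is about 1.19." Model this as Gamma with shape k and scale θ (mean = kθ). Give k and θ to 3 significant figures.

For Gamma(k, scale θ): mean = kθ, variance = kθ², so CV = 1/√k.
CV = 1.19, hence k = 1/CV² = 0.706.
Then θ = mean/k = 156/0.706 = 221.

k ≈ 0.706, θ ≈ 221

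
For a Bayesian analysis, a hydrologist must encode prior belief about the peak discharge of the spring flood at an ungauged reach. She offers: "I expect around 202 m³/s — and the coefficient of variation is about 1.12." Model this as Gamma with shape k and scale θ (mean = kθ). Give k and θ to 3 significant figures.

k ≈ 0.797, θ ≈ 253

For Gamma(k, scale θ): mean = kθ, variance = kθ², so CV = 1/√k.
CV = 1.12, hence k = 1/CV² = 0.797.
Then θ = mean/k = 202/0.797 = 253.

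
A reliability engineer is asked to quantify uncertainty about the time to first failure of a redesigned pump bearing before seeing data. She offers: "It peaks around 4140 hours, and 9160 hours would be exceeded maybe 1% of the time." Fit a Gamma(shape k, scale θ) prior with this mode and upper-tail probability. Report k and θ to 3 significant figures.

k ≈ 8.64, θ ≈ 542

Gamma(k,θ) with k>1 has mode (k−1)θ, so θ = 4140/(k−1).
Need P(X < 9160) = 0.99 with θ tied to k this way. Start at k = 2, θ = 4140: P(X<9160) ≈ 0.648.
Too low — raise k to concentrate. Iterating converges to k ≈ 8.64.
Then θ = 4140/(8.64−1) ≈ 542.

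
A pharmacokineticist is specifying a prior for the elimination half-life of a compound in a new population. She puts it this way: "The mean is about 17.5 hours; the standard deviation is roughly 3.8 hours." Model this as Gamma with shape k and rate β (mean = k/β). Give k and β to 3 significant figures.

For Gamma(k, rate β): mean = k/β, variance = k/β², so CV = 1/√k.
CV = SD/mean = 3.8/17.5 = 0.2171, hence k = 1/CV² = 21.2.
Then β = k/mean = 21.2/17.5 = 1.21.

k ≈ 21.2, β ≈ 1.21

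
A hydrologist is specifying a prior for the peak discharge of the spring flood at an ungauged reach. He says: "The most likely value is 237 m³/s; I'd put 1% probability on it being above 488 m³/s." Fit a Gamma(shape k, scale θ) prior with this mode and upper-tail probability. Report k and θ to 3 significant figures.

Gamma(k,θ) with k>1 has mode (k−1)θ, so θ = 237/(k−1).
Need P(X < 488) = 0.99 with θ tied to k this way. Start at k = 2, θ = 237: P(X<488) ≈ 0.610.
Too low — raise k to concentrate. Iterating converges to k ≈ 10.4.
Then θ = 237/(10.4−1) ≈ 25.3.

k ≈ 10.4, θ ≈ 25.3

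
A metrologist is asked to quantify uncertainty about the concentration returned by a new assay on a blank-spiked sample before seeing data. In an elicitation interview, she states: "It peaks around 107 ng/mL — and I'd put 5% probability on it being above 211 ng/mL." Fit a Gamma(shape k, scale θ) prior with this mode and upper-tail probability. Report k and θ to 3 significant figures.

Gamma(k,θ) with k>1 has mode (k−1)θ, so θ = 107/(k−1).
Need P(X < 211) = 0.95 with θ tied to k this way. Start at k = 2, θ = 107: P(X<211) ≈ 0.586.
Too low — raise k to concentrate. Iterating converges to k ≈ 7.02.
Then θ = 107/(7.02−1) ≈ 17.8.

k ≈ 7.02, θ ≈ 17.8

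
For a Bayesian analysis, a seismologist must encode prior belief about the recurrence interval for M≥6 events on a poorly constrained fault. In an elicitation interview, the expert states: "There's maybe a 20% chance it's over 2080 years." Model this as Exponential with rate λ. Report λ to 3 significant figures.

P(T > 2080.0) = e^(−λ·2080.0) = 0.2, so λ = −ln(0.2)/2080.0 = 0.000774.

λ ≈ 0.000774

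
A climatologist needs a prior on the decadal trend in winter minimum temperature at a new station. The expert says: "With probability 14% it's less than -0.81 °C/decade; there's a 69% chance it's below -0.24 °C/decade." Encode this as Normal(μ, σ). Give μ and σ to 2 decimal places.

μ = -0.42, σ = 0.36

The p-quantile of Normal(μ,σ) is μ + z_p·σ, with z_{0.14} = -1.08 and z_{0.69} = 0.4959.
Eliminate σ: μ = (z₂·x₁ − z₁·x₂)/(z₂ − z₁) = (0.4959·-0.81 − (-1.08)·-0.24)/1.576 = -0.42.
Then σ = (x₂ − x₁)/(z₂ − z₁) = (-0.24 − -0.81)/1.576 = 0.36.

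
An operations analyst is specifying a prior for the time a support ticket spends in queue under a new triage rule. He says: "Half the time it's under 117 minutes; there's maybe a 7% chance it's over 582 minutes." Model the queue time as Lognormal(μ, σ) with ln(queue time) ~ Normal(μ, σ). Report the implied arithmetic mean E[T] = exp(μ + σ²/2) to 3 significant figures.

If T ~ Lognormal(μ,σ) then ln T ~ Normal(μ,σ), so the p-quantile of ln T is μ + z_p·σ.
ln(117) = 4.762 and ln(582) = 6.366; z_{0.5} = 0, z_{0.93} = 1.476.
σ = (6.366 − 4.762)/(1.476 − (0)) = 1.087.
μ = 4.762 − (0)·1.087 = 4.762.
E[T] = exp(μ + σ²/2) = exp(4.762 + 0.5909) = 211 minutes.

E[T] ≈ 211 minutes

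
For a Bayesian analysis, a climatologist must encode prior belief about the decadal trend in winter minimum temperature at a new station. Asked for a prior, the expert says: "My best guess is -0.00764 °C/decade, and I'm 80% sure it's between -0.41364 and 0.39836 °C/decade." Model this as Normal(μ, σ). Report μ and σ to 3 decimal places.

A symmetric 80% interval runs μ ± z·σ with z = 1.282.
Half-width = 0.406, so σ = 0.406/1.282 = 0.317.
μ is the stated best guess, -0.008.

μ = -0.008, σ = 0.317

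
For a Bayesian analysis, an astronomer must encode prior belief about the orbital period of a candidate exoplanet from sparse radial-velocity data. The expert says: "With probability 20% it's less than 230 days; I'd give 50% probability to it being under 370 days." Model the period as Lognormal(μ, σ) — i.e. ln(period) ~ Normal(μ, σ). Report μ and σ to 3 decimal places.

If T ~ Lognormal(μ,σ) then ln T ~ Normal(μ,σ), so the p-quantile of ln T is μ + z_p·σ.
ln(230) = 5.438 and ln(370) = 5.914; z_{0.2} = -0.8416, z_{0.5} = 0.
σ = (5.914 − 5.438)/(0 − (-0.8416)) = 0.565.
μ = 5.438 − (-0.8416)·0.565 = 5.914.

μ ≈ 5.914, σ ≈ 0.565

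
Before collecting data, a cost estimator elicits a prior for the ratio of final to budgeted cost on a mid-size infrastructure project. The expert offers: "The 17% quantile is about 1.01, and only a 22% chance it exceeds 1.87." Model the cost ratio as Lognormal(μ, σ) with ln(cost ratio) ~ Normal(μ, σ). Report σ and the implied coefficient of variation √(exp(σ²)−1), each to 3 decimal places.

σ ≈ 0.357, CV ≈ 0.368

If T ~ Lognormal(μ,σ) then ln T ~ Normal(μ,σ), so the p-quantile of ln T is μ + z_p·σ.
ln(1.01) = 0.00995 and ln(1.87) = 0.6259; z_{0.17} = -0.9542, z_{0.78} = 0.7722.
σ = (0.6259 − 0.00995)/(0.7722 − (-0.9542)) = 0.357.
μ = 0.00995 − (-0.9542)·0.357 = 0.350.
CV = √(exp(σ²)−1) = √(exp(0.1273)−1) = 0.368.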